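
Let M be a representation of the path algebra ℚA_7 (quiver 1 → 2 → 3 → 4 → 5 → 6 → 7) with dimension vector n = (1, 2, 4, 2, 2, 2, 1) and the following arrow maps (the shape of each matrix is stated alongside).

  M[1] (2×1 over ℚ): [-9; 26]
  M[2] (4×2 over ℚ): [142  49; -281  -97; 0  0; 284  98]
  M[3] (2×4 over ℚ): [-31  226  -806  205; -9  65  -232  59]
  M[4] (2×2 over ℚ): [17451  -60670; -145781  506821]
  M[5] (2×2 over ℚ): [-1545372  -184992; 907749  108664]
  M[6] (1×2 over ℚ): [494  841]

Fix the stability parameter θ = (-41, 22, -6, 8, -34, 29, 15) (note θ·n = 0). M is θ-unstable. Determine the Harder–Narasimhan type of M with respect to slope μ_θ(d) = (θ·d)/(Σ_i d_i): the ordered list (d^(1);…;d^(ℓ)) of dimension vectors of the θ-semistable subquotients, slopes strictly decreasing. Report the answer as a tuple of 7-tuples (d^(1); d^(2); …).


Barcode: M ≅ I[1,7], I[2,5], I[3,3]^2, I[6,6]. HN layers by μ_θ (5 steps, strictly decreasing):
  μ^(1)=29; μ^(2)=22; μ^(3)=-5/2; μ^(4)=-6; μ^(5)=-41

((0, 0, 0, 0, 0, 1, 0); (0, 0, 0, 0, 0, 1, 1); (0, 2, 2, 2, 2, 0, 0); (0, 0, 2, 0, 0, 0, 0); (1, 0, 0, 0, 0, 0, 0))


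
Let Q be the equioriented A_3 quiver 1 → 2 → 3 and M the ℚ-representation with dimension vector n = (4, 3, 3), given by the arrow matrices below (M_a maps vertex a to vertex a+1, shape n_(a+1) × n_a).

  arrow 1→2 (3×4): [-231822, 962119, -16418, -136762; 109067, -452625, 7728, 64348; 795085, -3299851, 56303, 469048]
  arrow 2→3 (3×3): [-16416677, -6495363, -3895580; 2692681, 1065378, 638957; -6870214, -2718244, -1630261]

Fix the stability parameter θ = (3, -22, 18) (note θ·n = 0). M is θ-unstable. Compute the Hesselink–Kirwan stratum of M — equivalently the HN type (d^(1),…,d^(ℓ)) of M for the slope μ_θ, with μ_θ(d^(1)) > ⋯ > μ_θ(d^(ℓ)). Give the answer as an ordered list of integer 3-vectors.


Interval decomposition of M: I[1,1], I[1,3]^3.
HN type (ℓ=3): μ^(1)=18; μ^(2)=3; μ^(3)=-19/2

((0, 0, 3); (1, 0, 0); (3, 3, 0))


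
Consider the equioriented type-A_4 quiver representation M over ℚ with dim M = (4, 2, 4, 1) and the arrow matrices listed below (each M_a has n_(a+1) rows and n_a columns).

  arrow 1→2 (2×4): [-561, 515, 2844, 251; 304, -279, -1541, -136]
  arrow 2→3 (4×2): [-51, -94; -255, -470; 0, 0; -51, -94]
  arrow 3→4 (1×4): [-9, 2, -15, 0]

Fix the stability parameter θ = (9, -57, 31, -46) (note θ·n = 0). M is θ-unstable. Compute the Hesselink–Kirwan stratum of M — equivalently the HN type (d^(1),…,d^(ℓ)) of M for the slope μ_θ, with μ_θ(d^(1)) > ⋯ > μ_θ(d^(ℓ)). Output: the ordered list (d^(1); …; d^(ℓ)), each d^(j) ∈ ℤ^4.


Via rank(M_{q-1}∘⋯∘M_p): M ≅ I[1,1]^2, I[1,2], I[1,4], I[3,3]^3.
μ_θ-semistable layers: μ^(1)=31; μ^(2)=9; μ^(3)=-15/2; μ^(4)=-24

((0, 0, 3, 0); (2, 0, 0, 0); (0, 0, 1, 1); (2, 2, 0, 0))


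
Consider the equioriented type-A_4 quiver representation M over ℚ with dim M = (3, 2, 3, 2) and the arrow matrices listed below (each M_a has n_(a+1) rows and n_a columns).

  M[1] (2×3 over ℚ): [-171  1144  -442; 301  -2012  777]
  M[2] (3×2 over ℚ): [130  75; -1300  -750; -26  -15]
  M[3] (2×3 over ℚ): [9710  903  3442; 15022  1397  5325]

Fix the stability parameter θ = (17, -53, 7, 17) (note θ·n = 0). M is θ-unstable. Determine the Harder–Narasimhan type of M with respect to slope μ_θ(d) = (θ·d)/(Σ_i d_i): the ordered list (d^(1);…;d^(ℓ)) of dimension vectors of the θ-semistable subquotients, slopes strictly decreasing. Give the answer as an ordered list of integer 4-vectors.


Barcode: M ≅ I[1,1], I[1,2], I[1,4], I[3,3], I[3,4]. HN layers by μ_θ (3 steps, strictly decreasing):
  μ^(1)=17; μ^(2)=7; μ^(3)=-18

((1, 0, 0, 2); (0, 0, 3, 0); (2, 2, 0, 0))


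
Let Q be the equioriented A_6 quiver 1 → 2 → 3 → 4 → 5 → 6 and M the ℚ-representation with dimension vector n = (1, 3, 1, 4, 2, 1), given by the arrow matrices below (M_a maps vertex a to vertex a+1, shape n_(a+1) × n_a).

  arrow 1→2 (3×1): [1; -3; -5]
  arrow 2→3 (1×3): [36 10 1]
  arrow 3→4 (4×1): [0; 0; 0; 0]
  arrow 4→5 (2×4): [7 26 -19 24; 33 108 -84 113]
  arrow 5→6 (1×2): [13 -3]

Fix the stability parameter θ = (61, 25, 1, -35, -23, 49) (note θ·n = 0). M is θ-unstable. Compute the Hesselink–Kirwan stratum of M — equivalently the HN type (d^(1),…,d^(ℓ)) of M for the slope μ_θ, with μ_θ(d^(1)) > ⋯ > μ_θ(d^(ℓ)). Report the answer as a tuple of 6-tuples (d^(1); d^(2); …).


Via rank(M_{q-1}∘⋯∘M_p): M ≅ I[1,3], I[2,2]^2, I[4,4]^2, I[4,5], I[4,6].
μ_θ-semistable layers: μ^(1)=49; μ^(2)=29; μ^(3)=25; μ^(4)=-23; μ^(5)=-35

((0, 0, 0, 0, 0, 1); (1, 1, 1, 0, 0, 0); (0, 2, 0, 0, 0, 0); (0, 0, 0, 0, 2, 0); (0, 0, 0, 4, 0, 0))


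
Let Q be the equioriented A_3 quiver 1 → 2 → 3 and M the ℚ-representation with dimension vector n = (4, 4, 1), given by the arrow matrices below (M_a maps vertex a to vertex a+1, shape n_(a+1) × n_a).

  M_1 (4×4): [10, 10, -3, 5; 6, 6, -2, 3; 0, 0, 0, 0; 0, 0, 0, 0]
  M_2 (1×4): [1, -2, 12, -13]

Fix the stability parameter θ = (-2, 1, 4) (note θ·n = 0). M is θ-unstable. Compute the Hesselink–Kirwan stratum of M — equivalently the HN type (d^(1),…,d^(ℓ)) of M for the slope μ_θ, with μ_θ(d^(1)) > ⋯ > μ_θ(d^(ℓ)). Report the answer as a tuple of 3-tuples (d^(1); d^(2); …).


Via rank(M_{q-1}∘⋯∘M_p): M ≅ I[1,1]^2, I[1,2], I[1,3], I[2,2]^2.
μ_θ-semistable layers: μ^(1)=4; μ^(2)=1; μ^(3)=-2

((0, 0, 1); (0, 4, 0); (4, 0, 0))


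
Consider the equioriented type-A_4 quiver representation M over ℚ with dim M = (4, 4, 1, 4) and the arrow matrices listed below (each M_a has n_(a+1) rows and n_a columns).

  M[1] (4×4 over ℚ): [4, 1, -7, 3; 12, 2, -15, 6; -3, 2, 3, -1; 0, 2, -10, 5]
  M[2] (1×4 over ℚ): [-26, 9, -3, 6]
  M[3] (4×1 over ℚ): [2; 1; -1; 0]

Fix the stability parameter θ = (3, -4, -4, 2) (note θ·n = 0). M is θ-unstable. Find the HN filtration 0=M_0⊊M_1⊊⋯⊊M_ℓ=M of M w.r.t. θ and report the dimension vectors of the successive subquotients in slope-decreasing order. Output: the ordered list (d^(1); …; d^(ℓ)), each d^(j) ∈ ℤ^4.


Interval decomposition of M: I[1,2]^3, I[1,4], I[4,4]^3.
HN type (ℓ=3): μ^(1)=2; μ^(2)=-1/2; μ^(3)=-5/3

((0, 0, 0, 4); (3, 3, 0, 0); (1, 1, 1, 0))


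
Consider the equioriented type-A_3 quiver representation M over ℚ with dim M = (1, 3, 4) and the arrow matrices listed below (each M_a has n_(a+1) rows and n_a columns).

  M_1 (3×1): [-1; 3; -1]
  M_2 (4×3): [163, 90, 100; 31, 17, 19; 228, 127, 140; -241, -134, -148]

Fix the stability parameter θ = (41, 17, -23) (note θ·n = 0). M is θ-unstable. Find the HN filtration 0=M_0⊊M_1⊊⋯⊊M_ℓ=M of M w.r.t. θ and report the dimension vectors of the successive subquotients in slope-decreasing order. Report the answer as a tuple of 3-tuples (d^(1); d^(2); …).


Via rank(M_{q-1}∘⋯∘M_p): M ≅ I[1,3], I[2,3]^2, I[3,3].
μ_θ-semistable layers: μ^(1)=35/3; μ^(2)=-3; μ^(3)=-23

((1, 1, 1); (0, 2, 2); (0, 0, 1))


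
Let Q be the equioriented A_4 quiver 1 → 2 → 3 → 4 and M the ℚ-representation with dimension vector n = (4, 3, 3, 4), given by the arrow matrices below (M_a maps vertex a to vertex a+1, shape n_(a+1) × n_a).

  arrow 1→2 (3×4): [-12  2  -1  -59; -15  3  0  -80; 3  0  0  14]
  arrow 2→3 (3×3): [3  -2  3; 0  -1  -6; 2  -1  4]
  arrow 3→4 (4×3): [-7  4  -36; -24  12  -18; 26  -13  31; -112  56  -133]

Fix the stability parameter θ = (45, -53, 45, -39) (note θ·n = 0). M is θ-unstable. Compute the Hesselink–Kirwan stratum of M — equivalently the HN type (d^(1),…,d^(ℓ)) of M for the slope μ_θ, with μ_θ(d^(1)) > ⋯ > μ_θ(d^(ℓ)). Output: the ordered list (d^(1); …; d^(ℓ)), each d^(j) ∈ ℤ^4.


Interval decomposition of M: I[1,1], I[1,2], I[1,4]^2, I[3,4], I[4,4].
HN type (ℓ=4): μ^(1)=45; μ^(2)=3; μ^(3)=-4; μ^(4)=-39

((1, 0, 0, 0); (0, 0, 3, 3); (3, 3, 0, 0); (0, 0, 0, 1))


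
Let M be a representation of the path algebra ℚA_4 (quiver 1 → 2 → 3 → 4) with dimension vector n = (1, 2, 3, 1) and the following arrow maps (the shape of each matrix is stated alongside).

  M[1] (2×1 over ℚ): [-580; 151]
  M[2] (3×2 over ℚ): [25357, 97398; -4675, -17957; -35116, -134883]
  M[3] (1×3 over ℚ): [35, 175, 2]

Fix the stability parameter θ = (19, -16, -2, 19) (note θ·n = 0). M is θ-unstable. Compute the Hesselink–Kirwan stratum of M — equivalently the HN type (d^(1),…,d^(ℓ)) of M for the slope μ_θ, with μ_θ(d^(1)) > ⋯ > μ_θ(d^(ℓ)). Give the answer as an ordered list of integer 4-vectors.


Barcode: M ≅ I[1,4], I[2,3], I[3,3]. HN layers by μ_θ (4 steps, strictly decreasing):
  μ^(1)=19; μ^(2)=1/3; μ^(3)=-2; μ^(4)=-16

((0, 0, 0, 1); (1, 1, 1, 0); (0, 0, 2, 0); (0, 1, 0, 0))


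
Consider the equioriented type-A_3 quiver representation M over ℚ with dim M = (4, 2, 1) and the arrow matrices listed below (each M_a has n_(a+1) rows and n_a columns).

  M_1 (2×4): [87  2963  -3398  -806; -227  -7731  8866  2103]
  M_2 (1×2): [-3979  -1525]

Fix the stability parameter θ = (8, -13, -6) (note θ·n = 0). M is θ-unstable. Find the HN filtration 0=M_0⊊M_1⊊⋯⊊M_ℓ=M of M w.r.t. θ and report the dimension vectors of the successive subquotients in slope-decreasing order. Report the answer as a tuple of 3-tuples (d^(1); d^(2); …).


Interval decomposition of M: I[1,1]^2, I[1,2], I[1,3].
HN type (ℓ=3): μ^(1)=8; μ^(2)=-5/2; μ^(3)=-11/3

((2, 0, 0); (1, 1, 0); (1, 1, 1))


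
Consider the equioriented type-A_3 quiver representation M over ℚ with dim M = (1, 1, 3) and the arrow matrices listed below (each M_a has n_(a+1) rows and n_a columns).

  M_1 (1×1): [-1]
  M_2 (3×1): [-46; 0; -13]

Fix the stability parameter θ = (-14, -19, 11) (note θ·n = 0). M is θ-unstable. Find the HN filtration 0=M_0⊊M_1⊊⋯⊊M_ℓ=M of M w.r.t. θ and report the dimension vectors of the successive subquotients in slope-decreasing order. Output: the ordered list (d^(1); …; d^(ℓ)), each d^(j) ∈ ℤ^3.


Barcode: M ≅ I[1,3], I[3,3]^2. HN layers by μ_θ (2 steps, strictly decreasing):
  μ^(1)=11; μ^(2)=-33/2

((0, 0, 3); (1, 1, 0))


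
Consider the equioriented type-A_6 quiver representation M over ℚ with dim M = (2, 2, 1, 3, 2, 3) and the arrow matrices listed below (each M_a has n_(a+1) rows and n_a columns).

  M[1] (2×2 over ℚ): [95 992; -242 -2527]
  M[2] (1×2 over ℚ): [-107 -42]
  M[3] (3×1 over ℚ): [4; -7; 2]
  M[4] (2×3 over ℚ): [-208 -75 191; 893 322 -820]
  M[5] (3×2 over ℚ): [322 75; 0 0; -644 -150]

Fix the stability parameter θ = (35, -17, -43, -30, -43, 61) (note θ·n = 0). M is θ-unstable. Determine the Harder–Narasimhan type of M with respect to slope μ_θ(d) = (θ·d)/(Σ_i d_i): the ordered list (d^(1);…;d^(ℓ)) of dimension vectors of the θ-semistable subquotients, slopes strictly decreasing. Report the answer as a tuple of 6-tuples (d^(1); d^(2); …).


Interval decomposition of M: I[1,2], I[1,5], I[4,4], I[4,6], I[6,6]^2.
HN type (ℓ=5): μ^(1)=61; μ^(2)=9; μ^(3)=-98/5; μ^(4)=-30; μ^(5)=-73/2

((0, 0, 0, 0, 0, 3); (1, 1, 0, 0, 0, 0); (1, 1, 1, 1, 1, 0); (0, 0, 0, 1, 0, 0); (0, 0, 0, 1, 1, 0))


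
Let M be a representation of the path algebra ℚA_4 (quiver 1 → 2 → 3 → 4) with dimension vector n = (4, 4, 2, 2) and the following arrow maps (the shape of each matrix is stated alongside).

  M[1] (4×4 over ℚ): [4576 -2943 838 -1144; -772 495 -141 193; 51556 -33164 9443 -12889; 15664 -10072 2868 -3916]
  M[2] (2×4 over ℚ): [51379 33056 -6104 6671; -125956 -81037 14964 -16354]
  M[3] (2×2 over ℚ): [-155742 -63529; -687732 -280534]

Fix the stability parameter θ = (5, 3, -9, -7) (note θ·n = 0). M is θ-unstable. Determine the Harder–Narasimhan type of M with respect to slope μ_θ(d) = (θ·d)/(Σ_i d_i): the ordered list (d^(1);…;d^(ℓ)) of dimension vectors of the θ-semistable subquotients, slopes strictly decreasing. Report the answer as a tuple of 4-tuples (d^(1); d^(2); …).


Barcode: M ≅ I[1,1], I[1,2], I[1,3], I[1,4], I[2,2], I[4,4]. HN layers by μ_θ (6 steps, strictly decreasing):
  μ^(1)=5; μ^(2)=4; μ^(3)=3; μ^(4)=-1/3; μ^(5)=-2; μ^(6)=-7

((1, 0, 0, 0); (1, 1, 0, 0); (0, 1, 0, 0); (1, 1, 1, 0); (1, 1, 1, 1); (0, 0, 0, 1))


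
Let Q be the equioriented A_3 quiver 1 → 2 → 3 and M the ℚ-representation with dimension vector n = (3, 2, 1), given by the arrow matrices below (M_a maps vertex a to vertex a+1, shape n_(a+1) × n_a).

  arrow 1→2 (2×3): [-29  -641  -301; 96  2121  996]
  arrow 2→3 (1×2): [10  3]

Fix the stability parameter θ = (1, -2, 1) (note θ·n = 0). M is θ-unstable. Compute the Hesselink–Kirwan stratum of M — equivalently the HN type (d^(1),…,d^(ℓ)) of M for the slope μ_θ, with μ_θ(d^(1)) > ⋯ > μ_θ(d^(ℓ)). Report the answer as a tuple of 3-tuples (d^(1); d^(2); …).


Interval decomposition of M: I[1,1], I[1,2], I[1,3].
HN type (ℓ=2): μ^(1)=1; μ^(2)=-1/2

((1, 0, 1); (2, 2, 0))


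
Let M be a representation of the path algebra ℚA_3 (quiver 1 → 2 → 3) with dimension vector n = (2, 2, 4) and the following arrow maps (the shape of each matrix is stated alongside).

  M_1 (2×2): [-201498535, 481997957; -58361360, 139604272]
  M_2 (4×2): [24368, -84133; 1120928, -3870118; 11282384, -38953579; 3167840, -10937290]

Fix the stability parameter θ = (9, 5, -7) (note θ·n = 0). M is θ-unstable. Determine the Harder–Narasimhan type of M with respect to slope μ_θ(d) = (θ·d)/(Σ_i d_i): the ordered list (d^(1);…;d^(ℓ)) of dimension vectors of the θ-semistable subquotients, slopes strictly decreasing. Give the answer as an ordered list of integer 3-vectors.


Barcode: M ≅ I[1,1], I[1,2], I[2,3], I[3,3]^3. HN layers by μ_θ (4 steps, strictly decreasing):
  μ^(1)=9; μ^(2)=7; μ^(3)=-1; μ^(4)=-7

((1, 0, 0); (1, 1, 0); (0, 1, 1); (0, 0, 3))


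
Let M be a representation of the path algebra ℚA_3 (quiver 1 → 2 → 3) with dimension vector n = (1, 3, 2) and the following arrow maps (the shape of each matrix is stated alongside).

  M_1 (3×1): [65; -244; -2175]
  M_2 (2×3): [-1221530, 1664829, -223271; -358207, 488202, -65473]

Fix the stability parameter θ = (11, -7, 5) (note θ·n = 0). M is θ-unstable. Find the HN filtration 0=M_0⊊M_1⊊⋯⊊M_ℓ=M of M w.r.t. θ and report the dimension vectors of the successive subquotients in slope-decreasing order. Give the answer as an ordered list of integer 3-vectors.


Interval decomposition of M: I[1,3], I[2,2], I[2,3].
HN type (ℓ=3): μ^(1)=5; μ^(2)=2; μ^(3)=-7

((0, 0, 2); (1, 1, 0); (0, 2, 0))


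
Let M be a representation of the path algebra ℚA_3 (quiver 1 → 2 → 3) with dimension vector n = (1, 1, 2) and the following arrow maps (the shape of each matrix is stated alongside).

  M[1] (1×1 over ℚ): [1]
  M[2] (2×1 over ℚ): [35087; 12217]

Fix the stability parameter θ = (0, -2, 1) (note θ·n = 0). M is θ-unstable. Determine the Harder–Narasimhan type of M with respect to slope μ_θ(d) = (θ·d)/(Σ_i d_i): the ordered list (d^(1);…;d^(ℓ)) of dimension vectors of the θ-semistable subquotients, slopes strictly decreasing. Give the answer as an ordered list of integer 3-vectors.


Via rank(M_{q-1}∘⋯∘M_p): M ≅ I[1,3], I[3,3].
μ_θ-semistable layers: μ^(1)=1; μ^(2)=-1

((0, 0, 2); (1, 1, 0))


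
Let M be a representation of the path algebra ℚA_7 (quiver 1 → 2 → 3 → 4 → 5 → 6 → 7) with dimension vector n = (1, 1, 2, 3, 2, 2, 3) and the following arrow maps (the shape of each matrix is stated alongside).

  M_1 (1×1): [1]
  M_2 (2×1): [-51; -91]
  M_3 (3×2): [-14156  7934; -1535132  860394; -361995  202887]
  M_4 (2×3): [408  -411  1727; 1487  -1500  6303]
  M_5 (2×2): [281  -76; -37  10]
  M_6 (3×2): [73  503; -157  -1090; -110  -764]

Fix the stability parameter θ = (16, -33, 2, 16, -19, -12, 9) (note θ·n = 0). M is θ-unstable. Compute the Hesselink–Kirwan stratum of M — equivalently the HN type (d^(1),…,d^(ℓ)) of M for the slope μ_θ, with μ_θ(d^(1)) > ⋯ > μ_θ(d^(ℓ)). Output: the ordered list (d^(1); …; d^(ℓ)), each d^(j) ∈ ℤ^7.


Via rank(M_{q-1}∘⋯∘M_p): M ≅ I[1,7], I[3,4], I[4,7], I[7,7].
μ_θ-semistable layers: μ^(1)=16; μ^(2)=9; μ^(3)=2; μ^(4)=-13/4; μ^(5)=-5; μ^(6)=-17/2

((0, 0, 0, 1, 0, 0, 0); (0, 0, 0, 0, 0, 0, 3); (0, 0, 1, 0, 0, 0, 0); (0, 0, 1, 1, 1, 1, 0); (0, 0, 0, 1, 1, 1, 0); (1, 1, 0, 0, 0, 0, 0))


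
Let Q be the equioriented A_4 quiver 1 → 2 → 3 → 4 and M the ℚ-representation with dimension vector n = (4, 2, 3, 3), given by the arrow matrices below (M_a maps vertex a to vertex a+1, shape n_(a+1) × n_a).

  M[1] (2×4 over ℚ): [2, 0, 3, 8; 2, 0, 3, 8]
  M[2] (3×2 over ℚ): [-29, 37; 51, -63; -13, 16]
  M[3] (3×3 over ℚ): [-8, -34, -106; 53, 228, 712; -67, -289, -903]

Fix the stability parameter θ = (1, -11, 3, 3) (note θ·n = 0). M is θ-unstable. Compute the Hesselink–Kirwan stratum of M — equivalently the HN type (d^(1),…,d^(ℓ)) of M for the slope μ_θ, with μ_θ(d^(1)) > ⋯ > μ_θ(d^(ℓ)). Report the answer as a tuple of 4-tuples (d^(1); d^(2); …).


Barcode: M ≅ I[1,1]^3, I[1,4], I[2,4], I[3,4]. HN layers by μ_θ (4 steps, strictly decreasing):
  μ^(1)=3; μ^(2)=1; μ^(3)=-5; μ^(4)=-11

((0, 0, 3, 3); (3, 0, 0, 0); (1, 1, 0, 0); (0, 1, 0, 0))


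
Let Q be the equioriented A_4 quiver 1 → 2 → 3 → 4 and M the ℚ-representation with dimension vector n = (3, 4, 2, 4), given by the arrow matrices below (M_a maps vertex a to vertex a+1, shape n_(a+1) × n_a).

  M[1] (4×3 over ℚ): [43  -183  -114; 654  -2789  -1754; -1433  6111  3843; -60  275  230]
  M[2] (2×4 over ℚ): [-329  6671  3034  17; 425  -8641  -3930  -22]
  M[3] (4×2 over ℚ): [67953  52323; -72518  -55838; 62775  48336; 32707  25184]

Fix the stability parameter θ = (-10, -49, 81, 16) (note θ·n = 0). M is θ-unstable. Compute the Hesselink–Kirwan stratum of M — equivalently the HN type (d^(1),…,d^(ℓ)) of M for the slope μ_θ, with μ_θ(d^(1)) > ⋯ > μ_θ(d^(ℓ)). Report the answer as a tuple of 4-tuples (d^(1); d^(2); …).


Via rank(M_{q-1}∘⋯∘M_p): M ≅ I[1,2], I[1,4]^2, I[2,2], I[4,4]^2.
μ_θ-semistable layers: μ^(1)=97/2; μ^(2)=16; μ^(3)=-59/2; μ^(4)=-49

((0, 0, 2, 2); (0, 0, 0, 2); (3, 3, 0, 0); (0, 1, 0, 0))


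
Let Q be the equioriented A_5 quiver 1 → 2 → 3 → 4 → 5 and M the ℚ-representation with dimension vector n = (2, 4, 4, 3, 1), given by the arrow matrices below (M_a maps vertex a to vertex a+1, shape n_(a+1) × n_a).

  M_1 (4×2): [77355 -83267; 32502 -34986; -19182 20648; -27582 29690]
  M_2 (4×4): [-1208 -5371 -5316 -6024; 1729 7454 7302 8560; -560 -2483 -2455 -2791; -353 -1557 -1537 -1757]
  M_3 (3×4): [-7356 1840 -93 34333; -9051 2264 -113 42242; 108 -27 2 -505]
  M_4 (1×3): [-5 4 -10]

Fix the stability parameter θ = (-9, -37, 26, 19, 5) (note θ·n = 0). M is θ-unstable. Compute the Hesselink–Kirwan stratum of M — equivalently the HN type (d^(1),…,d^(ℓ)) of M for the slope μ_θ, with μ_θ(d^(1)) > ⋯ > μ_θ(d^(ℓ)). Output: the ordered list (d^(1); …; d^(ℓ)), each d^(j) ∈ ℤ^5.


Via rank(M_{q-1}∘⋯∘M_p): M ≅ I[1,4], I[1,5], I[2,3], I[2,4].
μ_θ-semistable layers: μ^(1)=26; μ^(2)=45/2; μ^(3)=50/3; μ^(4)=-23; μ^(5)=-37

((0, 0, 1, 0, 0); (0, 0, 2, 2, 0); (0, 0, 1, 1, 1); (2, 2, 0, 0, 0); (0, 2, 0, 0, 0))


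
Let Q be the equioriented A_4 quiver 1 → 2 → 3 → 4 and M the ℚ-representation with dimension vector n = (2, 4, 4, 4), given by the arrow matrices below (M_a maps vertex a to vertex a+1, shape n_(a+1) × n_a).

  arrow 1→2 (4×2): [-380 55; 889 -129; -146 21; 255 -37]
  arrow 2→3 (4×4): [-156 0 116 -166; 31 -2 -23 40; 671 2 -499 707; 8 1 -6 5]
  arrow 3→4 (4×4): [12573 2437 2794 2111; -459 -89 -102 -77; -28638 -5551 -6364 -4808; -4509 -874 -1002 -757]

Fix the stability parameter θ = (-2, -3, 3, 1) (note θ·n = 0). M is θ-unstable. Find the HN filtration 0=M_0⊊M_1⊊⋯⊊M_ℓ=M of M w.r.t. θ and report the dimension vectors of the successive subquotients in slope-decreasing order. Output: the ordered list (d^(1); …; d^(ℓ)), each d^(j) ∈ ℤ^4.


Barcode: M ≅ I[1,2], I[1,3], I[2,4]^2, I[3,3], I[4,4]^2. HN layers by μ_θ (5 steps, strictly decreasing):
  μ^(1)=3; μ^(2)=2; μ^(3)=1; μ^(4)=-5/2; μ^(5)=-3

((0, 0, 2, 0); (0, 0, 2, 2); (0, 0, 0, 2); (2, 2, 0, 0); (0, 2, 0, 0))


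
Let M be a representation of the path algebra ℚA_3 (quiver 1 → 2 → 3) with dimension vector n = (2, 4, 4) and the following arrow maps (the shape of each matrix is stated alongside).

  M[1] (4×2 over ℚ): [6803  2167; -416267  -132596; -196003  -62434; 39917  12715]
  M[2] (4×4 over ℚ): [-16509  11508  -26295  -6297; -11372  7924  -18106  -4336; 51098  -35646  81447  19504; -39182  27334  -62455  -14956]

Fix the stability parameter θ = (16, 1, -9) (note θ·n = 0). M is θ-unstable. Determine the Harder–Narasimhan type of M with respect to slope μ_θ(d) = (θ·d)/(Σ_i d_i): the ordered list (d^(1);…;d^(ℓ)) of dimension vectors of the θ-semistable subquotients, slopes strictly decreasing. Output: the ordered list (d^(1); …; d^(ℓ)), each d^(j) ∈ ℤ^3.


Via rank(M_{q-1}∘⋯∘M_p): M ≅ I[1,2], I[1,3], I[2,2], I[2,3], I[3,3]^2.
μ_θ-semistable layers: μ^(1)=17/2; μ^(2)=8/3; μ^(3)=1; μ^(4)=-4; μ^(5)=-9

((1, 1, 0); (1, 1, 1); (0, 1, 0); (0, 1, 1); (0, 0, 2))


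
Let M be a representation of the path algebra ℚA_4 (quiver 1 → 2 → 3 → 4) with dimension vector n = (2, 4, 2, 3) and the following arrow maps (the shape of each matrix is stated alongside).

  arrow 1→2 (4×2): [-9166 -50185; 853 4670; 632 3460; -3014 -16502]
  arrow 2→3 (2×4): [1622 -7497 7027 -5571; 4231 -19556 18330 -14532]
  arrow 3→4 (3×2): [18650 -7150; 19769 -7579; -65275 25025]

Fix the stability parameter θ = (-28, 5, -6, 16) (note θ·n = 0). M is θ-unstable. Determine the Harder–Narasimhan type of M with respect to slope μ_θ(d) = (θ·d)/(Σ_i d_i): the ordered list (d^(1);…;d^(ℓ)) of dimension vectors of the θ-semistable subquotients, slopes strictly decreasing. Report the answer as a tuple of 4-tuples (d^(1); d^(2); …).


Via rank(M_{q-1}∘⋯∘M_p): M ≅ I[1,3], I[1,4], I[2,2]^2, I[4,4]^2.
μ_θ-semistable layers: μ^(1)=16; μ^(2)=5; μ^(3)=-1/2; μ^(4)=-28

((0, 0, 0, 3); (0, 2, 0, 0); (0, 2, 2, 0); (2, 0, 0, 0))


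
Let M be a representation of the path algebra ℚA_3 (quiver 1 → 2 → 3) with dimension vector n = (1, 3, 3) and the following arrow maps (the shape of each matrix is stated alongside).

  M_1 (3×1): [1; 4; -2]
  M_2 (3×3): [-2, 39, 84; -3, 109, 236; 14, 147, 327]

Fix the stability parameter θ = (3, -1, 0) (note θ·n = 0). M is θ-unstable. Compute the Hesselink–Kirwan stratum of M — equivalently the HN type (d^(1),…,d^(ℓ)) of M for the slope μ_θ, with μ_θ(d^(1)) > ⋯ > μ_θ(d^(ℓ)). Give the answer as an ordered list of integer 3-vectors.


Via rank(M_{q-1}∘⋯∘M_p): M ≅ I[1,3], I[2,3]^2.
μ_θ-semistable layers: μ^(1)=2/3; μ^(2)=0; μ^(3)=-1

((1, 1, 1); (0, 0, 2); (0, 2, 0))


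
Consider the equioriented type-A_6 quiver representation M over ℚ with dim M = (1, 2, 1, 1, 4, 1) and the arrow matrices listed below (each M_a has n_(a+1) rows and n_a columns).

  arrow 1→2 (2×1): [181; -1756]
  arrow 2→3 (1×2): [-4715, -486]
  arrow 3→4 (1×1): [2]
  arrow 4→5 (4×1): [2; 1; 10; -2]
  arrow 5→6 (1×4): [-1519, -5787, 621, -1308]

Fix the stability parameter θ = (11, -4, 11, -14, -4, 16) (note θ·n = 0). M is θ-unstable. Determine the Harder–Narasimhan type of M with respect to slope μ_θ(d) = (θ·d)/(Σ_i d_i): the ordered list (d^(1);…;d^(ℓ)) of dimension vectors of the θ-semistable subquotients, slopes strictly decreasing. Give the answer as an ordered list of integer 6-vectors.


Interval decomposition of M: I[1,6], I[2,2], I[5,5]^3.
HN type (ℓ=3): μ^(1)=16; μ^(2)=0; μ^(3)=-4

((0, 0, 0, 0, 0, 1); (1, 1, 1, 1, 1, 0); (0, 1, 0, 0, 3, 0))


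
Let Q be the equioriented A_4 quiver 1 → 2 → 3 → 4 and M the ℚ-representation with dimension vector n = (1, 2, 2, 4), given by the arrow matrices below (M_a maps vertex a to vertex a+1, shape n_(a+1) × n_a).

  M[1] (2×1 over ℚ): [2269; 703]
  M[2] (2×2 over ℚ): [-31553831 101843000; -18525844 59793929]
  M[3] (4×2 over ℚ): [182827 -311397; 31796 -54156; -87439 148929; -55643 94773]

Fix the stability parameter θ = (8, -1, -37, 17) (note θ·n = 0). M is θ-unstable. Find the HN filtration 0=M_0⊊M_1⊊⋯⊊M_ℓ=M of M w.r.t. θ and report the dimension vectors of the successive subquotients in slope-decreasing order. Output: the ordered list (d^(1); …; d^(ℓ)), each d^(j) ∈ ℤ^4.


Barcode: M ≅ I[1,3], I[2,4], I[4,4]^3. HN layers by μ_θ (3 steps, strictly decreasing):
  μ^(1)=17; μ^(2)=-10; μ^(3)=-19

((0, 0, 0, 4); (1, 1, 1, 0); (0, 1, 1, 0))


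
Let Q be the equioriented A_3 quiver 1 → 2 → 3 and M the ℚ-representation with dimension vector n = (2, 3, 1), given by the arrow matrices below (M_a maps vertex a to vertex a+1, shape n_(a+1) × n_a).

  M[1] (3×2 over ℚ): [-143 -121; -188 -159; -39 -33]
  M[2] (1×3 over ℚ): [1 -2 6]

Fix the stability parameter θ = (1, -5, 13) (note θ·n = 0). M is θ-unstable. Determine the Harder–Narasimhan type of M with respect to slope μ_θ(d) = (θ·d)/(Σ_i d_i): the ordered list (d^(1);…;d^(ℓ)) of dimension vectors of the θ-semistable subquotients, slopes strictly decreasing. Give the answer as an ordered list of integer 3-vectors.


Barcode: M ≅ I[1,2], I[1,3], I[2,2]. HN layers by μ_θ (3 steps, strictly decreasing):
  μ^(1)=13; μ^(2)=-2; μ^(3)=-5

((0, 0, 1); (2, 2, 0); (0, 1, 0))


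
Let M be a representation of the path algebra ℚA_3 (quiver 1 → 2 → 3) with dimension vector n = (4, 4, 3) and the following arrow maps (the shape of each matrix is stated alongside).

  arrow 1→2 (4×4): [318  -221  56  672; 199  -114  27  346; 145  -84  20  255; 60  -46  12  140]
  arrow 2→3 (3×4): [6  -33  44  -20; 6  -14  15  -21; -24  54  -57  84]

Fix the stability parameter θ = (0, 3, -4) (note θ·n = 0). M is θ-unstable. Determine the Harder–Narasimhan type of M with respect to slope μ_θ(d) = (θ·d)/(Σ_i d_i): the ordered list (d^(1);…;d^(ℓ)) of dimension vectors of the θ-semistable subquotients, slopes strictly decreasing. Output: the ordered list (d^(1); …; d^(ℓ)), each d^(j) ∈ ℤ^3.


Interval decomposition of M: I[1,1], I[1,2], I[1,3]^2, I[2,3].
HN type (ℓ=4): μ^(1)=3; μ^(2)=0; μ^(3)=-1/3; μ^(4)=-1/2

((0, 1, 0); (2, 0, 0); (2, 2, 2); (0, 1, 1))


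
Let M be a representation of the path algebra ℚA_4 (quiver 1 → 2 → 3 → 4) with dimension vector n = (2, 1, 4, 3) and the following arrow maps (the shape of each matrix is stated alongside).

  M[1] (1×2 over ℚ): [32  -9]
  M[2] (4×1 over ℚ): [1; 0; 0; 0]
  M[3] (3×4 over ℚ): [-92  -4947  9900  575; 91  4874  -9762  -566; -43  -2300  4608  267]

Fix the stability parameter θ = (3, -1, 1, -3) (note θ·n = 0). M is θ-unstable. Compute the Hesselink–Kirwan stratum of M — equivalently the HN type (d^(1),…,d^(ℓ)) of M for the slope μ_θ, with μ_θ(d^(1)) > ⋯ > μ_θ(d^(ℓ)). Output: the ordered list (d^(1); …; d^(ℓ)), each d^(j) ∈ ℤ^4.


Via rank(M_{q-1}∘⋯∘M_p): M ≅ I[1,1], I[1,4], I[3,3], I[3,4]^2.
μ_θ-semistable layers: μ^(1)=3; μ^(2)=1; μ^(3)=0; μ^(4)=-1

((1, 0, 0, 0); (0, 0, 1, 0); (1, 1, 1, 1); (0, 0, 2, 2))


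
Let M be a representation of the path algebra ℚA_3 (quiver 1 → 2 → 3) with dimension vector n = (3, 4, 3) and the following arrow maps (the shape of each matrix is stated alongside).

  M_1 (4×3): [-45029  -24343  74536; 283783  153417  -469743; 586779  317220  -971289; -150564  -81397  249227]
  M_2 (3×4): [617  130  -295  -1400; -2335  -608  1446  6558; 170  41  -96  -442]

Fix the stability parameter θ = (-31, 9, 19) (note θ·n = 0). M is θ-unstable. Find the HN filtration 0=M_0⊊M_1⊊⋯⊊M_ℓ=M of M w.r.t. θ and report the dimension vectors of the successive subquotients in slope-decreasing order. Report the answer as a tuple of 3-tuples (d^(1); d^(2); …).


Barcode: M ≅ I[1,3]^3, I[2,2]. HN layers by μ_θ (3 steps, strictly decreasing):
  μ^(1)=19; μ^(2)=9; μ^(3)=-31

((0, 0, 3); (0, 4, 0); (3, 0, 0))


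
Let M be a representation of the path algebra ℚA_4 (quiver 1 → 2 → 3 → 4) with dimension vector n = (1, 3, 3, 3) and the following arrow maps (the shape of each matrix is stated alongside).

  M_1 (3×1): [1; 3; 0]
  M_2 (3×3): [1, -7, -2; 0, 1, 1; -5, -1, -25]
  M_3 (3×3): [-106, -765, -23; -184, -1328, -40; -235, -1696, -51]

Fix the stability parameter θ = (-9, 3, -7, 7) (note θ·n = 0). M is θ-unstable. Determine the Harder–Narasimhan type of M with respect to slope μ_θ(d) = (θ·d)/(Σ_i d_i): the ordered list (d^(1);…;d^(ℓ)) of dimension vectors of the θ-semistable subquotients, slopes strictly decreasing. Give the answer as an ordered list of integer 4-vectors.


Barcode: M ≅ I[1,4], I[2,3], I[2,4], I[4,4]. HN layers by μ_θ (3 steps, strictly decreasing):
  μ^(1)=7; μ^(2)=-2; μ^(3)=-9

((0, 0, 0, 3); (0, 3, 3, 0); (1, 0, 0, 0))


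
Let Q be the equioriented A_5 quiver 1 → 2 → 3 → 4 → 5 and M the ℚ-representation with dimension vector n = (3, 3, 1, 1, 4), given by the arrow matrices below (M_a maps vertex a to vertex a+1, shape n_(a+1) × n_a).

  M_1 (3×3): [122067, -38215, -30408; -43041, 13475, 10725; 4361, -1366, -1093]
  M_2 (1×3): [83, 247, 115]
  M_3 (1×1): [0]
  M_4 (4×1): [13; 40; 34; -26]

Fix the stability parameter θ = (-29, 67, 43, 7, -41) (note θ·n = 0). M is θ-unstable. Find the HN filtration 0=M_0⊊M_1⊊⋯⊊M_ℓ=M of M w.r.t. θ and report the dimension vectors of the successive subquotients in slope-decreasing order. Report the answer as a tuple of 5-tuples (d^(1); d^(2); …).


Via rank(M_{q-1}∘⋯∘M_p): M ≅ I[1,2]^2, I[1,3], I[4,5], I[5,5]^3.
μ_θ-semistable layers: μ^(1)=67; μ^(2)=55; μ^(3)=-17; μ^(4)=-29; μ^(5)=-41

((0, 2, 0, 0, 0); (0, 1, 1, 0, 0); (0, 0, 0, 1, 1); (3, 0, 0, 0, 0); (0, 0, 0, 0, 3))


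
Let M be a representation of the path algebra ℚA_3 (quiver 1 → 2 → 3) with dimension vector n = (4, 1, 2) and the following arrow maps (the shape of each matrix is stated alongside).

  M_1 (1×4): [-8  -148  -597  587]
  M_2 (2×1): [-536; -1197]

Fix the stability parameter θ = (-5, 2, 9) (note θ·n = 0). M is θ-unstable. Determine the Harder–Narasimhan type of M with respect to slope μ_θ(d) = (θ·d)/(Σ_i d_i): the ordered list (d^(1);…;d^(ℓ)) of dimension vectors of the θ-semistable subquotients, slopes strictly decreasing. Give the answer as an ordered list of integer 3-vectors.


Interval decomposition of M: I[1,1]^3, I[1,3], I[3,3].
HN type (ℓ=3): μ^(1)=9; μ^(2)=2; μ^(3)=-5

((0, 0, 2); (0, 1, 0); (4, 0, 0))


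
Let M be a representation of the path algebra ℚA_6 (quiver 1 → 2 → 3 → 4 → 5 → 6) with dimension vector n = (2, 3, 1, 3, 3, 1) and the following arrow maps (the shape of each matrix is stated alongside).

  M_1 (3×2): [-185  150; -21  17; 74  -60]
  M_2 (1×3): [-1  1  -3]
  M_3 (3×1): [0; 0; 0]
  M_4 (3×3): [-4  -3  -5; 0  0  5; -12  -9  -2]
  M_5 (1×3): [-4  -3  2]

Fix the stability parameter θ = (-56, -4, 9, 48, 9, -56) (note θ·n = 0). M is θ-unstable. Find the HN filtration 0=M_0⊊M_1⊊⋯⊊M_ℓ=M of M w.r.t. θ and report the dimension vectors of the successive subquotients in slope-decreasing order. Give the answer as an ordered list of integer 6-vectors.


Interval decomposition of M: I[1,2], I[1,3], I[2,2], I[4,4], I[4,5], I[4,6], I[5,5].
HN type (ℓ=6): μ^(1)=48; μ^(2)=57/2; μ^(3)=9; μ^(4)=1/3; μ^(5)=-4; μ^(6)=-56

((0, 0, 0, 1, 0, 0); (0, 0, 0, 1, 1, 0); (0, 0, 1, 0, 1, 0); (0, 0, 0, 1, 1, 1); (0, 3, 0, 0, 0, 0); (2, 0, 0, 0, 0, 0))


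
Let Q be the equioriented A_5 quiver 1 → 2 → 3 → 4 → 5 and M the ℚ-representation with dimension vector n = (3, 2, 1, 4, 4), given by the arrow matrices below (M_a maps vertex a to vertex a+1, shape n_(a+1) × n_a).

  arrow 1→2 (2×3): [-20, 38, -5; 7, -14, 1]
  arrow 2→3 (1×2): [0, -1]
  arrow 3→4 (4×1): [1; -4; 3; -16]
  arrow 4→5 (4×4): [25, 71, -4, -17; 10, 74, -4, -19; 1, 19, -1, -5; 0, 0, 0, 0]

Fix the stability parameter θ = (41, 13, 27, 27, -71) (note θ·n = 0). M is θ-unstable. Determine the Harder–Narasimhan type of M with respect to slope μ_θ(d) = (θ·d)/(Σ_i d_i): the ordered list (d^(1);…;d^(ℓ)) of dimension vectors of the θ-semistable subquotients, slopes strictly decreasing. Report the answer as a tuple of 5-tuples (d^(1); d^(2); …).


Interval decomposition of M: I[1,1], I[1,2], I[1,5], I[4,4], I[4,5]^2, I[5,5].
HN type (ℓ=5): μ^(1)=41; μ^(2)=27; μ^(3)=37/5; μ^(4)=-22; μ^(5)=-71

((1, 0, 0, 0, 0); (1, 1, 0, 1, 0); (1, 1, 1, 1, 1); (0, 0, 0, 2, 2); (0, 0, 0, 0, 1))


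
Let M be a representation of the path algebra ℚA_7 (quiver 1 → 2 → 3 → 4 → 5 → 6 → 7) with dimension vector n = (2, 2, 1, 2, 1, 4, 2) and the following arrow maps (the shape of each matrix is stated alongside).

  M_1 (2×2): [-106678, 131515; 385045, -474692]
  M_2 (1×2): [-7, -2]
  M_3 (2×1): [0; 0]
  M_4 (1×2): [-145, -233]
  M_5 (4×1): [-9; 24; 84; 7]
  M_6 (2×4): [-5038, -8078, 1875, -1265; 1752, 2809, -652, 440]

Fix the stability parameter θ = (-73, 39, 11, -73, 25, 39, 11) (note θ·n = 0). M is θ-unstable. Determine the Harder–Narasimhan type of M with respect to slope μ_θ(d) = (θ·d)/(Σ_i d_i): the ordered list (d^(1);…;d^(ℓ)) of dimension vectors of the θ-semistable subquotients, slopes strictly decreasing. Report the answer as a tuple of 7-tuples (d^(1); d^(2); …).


Barcode: M ≅ I[1,2], I[1,3], I[4,4], I[4,7], I[6,6]^2, I[6,7]. HN layers by μ_θ (3 steps, strictly decreasing):
  μ^(1)=39; μ^(2)=25; μ^(3)=-73

((0, 1, 0, 0, 0, 2, 0); (0, 1, 1, 0, 1, 2, 2); (2, 0, 0, 2, 0, 0, 0))


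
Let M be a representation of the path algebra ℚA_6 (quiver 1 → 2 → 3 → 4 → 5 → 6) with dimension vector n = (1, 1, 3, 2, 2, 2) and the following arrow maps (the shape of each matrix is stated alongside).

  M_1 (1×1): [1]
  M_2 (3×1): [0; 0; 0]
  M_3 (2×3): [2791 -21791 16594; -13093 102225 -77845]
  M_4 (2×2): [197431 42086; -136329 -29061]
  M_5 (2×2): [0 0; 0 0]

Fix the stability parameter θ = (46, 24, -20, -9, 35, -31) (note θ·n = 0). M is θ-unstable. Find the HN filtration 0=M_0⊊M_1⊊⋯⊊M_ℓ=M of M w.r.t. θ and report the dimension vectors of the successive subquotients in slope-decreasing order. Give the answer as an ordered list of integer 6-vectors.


Barcode: M ≅ I[1,2], I[3,3], I[3,5]^2, I[6,6]^2. HN layers by μ_θ (4 steps, strictly decreasing):
  μ^(1)=35; μ^(2)=-9; μ^(3)=-20; μ^(4)=-31

((1, 1, 0, 0, 2, 0); (0, 0, 0, 2, 0, 0); (0, 0, 3, 0, 0, 0); (0, 0, 0, 0, 0, 2))


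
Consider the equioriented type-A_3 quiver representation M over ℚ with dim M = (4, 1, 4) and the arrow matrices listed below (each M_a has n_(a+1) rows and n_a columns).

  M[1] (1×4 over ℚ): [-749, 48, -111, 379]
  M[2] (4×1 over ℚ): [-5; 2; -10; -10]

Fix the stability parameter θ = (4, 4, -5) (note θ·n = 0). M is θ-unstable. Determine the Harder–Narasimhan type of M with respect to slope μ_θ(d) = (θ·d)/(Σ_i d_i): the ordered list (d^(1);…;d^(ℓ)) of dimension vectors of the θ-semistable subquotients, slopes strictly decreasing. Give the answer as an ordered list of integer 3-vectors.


Barcode: M ≅ I[1,1]^3, I[1,3], I[3,3]^3. HN layers by μ_θ (3 steps, strictly decreasing):
  μ^(1)=4; μ^(2)=1; μ^(3)=-5

((3, 0, 0); (1, 1, 1); (0, 0, 3))


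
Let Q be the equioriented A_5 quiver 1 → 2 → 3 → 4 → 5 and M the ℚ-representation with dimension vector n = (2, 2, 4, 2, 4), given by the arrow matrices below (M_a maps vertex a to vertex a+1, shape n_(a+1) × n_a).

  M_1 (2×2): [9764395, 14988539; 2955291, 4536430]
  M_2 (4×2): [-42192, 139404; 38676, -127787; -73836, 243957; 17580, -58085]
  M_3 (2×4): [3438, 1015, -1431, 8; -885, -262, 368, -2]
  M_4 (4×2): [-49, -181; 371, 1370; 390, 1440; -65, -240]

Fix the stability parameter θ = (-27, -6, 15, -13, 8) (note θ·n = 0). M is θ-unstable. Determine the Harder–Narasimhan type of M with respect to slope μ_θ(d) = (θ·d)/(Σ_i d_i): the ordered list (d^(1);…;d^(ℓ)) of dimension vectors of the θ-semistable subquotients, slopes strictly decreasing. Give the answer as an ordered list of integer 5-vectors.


Barcode: M ≅ I[1,2], I[1,3], I[3,3], I[3,5]^2, I[5,5]^2. HN layers by μ_θ (5 steps, strictly decreasing):
  μ^(1)=15; μ^(2)=8; μ^(3)=1; μ^(4)=-6; μ^(5)=-27

((0, 0, 2, 0, 0); (0, 0, 0, 0, 4); (0, 0, 2, 2, 0); (0, 2, 0, 0, 0); (2, 0, 0, 0, 0))


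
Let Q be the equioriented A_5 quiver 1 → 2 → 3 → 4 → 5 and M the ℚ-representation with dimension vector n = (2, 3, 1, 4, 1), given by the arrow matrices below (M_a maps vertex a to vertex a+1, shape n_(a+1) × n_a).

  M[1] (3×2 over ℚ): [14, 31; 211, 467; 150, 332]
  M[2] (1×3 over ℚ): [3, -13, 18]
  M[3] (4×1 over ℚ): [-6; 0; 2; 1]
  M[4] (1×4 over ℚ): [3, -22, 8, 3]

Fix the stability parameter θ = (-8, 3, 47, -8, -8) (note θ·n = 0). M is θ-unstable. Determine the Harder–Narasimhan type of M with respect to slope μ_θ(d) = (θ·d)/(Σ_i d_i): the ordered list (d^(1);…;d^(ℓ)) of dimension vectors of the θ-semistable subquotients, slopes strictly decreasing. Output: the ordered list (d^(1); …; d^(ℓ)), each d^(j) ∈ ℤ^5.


Via rank(M_{q-1}∘⋯∘M_p): M ≅ I[1,2], I[1,5], I[2,2], I[4,4]^3.
μ_θ-semistable layers: μ^(1)=31/3; μ^(2)=3; μ^(3)=-8

((0, 0, 1, 1, 1); (0, 3, 0, 0, 0); (2, 0, 0, 3, 0))


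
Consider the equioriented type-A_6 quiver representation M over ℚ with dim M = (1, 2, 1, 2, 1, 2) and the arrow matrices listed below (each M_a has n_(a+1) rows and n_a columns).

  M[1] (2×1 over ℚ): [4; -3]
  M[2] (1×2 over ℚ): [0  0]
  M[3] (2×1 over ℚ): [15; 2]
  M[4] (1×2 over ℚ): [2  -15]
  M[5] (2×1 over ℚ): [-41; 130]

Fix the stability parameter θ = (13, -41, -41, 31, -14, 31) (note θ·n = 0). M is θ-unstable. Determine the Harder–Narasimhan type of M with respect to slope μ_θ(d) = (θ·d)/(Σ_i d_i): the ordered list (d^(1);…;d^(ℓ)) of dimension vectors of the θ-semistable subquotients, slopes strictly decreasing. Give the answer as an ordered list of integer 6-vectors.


Interval decomposition of M: I[1,2], I[2,2], I[3,4], I[4,6], I[6,6].
HN type (ℓ=4): μ^(1)=31; μ^(2)=17/2; μ^(3)=-14; μ^(4)=-41

((0, 0, 0, 1, 0, 2); (0, 0, 0, 1, 1, 0); (1, 1, 0, 0, 0, 0); (0, 1, 1, 0, 0, 0))


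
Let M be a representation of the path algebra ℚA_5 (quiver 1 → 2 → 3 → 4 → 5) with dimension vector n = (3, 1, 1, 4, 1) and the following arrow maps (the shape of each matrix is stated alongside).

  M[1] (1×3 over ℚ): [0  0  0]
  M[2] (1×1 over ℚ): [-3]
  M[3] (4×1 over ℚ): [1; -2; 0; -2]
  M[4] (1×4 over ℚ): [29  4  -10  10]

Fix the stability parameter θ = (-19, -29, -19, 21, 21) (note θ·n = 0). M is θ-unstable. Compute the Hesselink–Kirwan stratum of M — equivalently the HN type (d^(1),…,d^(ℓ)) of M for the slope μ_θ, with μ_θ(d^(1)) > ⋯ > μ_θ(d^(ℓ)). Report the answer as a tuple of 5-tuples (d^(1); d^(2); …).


Barcode: M ≅ I[1,1]^3, I[2,5], I[4,4]^3. HN layers by μ_θ (3 steps, strictly decreasing):
  μ^(1)=21; μ^(2)=-19; μ^(3)=-29

((0, 0, 0, 4, 1); (3, 0, 1, 0, 0); (0, 1, 0, 0, 0))


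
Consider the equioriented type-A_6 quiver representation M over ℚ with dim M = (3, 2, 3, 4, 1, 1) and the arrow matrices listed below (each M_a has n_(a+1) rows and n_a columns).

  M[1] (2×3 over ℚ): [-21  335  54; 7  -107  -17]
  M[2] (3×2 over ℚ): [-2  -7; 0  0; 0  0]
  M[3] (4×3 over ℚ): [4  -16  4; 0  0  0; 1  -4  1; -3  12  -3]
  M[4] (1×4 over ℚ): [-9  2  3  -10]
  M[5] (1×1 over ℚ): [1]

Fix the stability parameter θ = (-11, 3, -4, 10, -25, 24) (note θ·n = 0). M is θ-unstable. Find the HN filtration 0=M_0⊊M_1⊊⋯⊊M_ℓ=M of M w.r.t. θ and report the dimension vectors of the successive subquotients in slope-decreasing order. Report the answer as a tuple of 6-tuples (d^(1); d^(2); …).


Via rank(M_{q-1}∘⋯∘M_p): M ≅ I[1,1], I[1,2], I[1,6], I[3,3]^2, I[4,4]^3.
μ_θ-semistable layers: μ^(1)=24; μ^(2)=10; μ^(3)=3; μ^(4)=-4; μ^(5)=-11

((0, 0, 0, 0, 0, 1); (0, 0, 0, 3, 0, 0); (0, 1, 0, 0, 0, 0); (0, 1, 3, 1, 1, 0); (3, 0, 0, 0, 0, 0))
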